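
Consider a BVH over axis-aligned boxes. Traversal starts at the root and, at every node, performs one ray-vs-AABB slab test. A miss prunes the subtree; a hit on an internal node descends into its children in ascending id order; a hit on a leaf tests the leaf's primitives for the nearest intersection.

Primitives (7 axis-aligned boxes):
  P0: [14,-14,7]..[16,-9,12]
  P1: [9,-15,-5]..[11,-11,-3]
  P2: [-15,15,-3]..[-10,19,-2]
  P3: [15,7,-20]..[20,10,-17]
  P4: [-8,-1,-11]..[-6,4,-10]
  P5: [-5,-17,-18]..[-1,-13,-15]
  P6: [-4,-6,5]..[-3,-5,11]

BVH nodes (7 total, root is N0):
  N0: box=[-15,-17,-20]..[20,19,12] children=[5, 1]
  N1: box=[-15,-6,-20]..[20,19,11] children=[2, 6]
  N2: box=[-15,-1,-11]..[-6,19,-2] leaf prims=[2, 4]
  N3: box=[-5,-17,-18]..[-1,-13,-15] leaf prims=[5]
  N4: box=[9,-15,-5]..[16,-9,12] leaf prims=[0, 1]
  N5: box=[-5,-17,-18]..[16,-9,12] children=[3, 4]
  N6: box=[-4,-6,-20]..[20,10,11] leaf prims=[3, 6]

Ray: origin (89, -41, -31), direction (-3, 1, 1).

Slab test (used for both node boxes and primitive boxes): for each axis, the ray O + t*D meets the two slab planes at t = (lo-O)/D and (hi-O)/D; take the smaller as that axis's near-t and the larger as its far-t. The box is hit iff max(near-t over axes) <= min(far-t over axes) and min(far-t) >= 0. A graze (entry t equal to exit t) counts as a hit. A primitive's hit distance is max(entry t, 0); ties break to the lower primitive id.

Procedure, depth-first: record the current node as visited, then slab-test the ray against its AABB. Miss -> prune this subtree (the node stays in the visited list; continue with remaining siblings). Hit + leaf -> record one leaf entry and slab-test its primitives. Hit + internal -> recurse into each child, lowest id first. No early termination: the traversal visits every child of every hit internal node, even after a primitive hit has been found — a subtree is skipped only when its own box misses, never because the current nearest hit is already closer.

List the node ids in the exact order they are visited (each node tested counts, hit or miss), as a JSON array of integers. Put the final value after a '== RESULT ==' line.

Walk:
N0 x:[23,104/3] y:[24,60] z:[11,43] -> hit [24,104/3], descend [1, 5]
  N1 x:[23,104/3] y:[35,60] z:[11,42] -> miss, prune
  N5 x:[73/3,94/3] y:[24,32] z:[13,43] -> hit [73/3,94/3], descend [3, 4]
    N3 x:[30,94/3] y:[24,28] z:[13,16] -> miss, prune
    N4 x:[73/3,80/3] y:[26,32] z:[26,43] -> hit [26,80/3] leaf, test {P0(miss), P1@t=26}

Visited [0, 1, 5, 3, 4]. Tests: 5 box, 1 leaf. Nearest: P1.

== RESULT ==
[0, 1, 5, 3, 4]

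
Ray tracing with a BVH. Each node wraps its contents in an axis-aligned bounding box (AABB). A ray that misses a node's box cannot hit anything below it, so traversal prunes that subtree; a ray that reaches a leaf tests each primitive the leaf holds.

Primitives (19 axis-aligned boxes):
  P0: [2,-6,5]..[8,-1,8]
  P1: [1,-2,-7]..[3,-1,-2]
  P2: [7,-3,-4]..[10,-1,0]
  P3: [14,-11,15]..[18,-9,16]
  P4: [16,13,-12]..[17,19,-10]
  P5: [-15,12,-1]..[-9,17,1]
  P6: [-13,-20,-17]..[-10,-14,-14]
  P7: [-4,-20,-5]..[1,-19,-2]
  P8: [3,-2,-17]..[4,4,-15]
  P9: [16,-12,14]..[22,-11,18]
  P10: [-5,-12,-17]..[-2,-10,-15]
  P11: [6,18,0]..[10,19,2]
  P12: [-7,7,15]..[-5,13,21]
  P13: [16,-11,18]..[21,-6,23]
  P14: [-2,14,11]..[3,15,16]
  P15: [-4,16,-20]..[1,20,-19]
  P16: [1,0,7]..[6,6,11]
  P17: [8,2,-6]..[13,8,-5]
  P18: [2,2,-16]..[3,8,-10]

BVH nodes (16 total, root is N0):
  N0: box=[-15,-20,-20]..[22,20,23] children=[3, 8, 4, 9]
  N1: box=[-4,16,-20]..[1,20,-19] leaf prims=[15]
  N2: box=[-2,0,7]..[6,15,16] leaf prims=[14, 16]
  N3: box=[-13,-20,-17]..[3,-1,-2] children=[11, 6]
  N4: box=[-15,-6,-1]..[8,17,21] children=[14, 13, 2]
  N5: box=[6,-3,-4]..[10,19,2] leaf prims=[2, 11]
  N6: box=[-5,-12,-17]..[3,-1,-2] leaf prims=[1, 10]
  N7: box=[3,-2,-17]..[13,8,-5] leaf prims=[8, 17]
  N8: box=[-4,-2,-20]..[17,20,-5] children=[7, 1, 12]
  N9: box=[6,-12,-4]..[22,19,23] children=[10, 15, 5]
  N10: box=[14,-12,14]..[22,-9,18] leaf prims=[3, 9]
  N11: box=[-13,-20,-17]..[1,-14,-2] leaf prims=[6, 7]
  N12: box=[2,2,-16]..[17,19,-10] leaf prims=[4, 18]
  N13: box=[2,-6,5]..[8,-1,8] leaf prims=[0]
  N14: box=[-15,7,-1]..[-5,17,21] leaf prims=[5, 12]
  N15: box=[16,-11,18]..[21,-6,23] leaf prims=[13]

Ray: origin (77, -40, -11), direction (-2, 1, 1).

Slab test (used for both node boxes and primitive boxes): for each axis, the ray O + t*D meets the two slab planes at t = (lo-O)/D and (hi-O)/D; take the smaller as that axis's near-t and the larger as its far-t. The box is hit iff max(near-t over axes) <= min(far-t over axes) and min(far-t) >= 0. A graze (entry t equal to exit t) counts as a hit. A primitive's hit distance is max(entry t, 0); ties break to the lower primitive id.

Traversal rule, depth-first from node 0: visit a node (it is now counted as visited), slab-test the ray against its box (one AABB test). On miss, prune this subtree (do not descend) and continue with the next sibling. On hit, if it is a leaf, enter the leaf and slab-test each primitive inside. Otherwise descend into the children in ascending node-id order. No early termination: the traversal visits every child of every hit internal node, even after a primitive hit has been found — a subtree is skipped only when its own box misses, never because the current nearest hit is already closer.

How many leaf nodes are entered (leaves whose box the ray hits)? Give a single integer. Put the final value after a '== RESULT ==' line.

Trace the traversal:
N0 x:[55/2,46] y:[20,60] z:[-9,34] -> hit [55/2,34], descend [3, 4, 8, 9]
  N3 x:[37,45] y:[20,39] z:[-6,9] -> miss, prune
  N4 x:[69/2,46] y:[34,57] z:[10,32] -> miss, prune
  N8 x:[30,81/2] y:[38,60] z:[-9,6] -> miss, prune
  N9 x:[55/2,71/2] y:[28,59] z:[7,34] -> hit [28,34], descend [5, 10, 15]
    N5 x:[67/2,71/2] y:[37,59] z:[7,13] -> miss, prune
    N10 x:[55/2,63/2] y:[28,31] z:[25,29] -> hit [28,29] leaf, test {P3(miss), P9@t=28}
    N15 x:[28,61/2] y:[29,34] z:[29,34] -> hit [29,61/2] leaf, test {P13@t=29}

8 AABB tests over nodes [0, 3, 4, 8, 9, 5, 10, 15]; 2 leaves entered; closest P9.

== RESULT ==
2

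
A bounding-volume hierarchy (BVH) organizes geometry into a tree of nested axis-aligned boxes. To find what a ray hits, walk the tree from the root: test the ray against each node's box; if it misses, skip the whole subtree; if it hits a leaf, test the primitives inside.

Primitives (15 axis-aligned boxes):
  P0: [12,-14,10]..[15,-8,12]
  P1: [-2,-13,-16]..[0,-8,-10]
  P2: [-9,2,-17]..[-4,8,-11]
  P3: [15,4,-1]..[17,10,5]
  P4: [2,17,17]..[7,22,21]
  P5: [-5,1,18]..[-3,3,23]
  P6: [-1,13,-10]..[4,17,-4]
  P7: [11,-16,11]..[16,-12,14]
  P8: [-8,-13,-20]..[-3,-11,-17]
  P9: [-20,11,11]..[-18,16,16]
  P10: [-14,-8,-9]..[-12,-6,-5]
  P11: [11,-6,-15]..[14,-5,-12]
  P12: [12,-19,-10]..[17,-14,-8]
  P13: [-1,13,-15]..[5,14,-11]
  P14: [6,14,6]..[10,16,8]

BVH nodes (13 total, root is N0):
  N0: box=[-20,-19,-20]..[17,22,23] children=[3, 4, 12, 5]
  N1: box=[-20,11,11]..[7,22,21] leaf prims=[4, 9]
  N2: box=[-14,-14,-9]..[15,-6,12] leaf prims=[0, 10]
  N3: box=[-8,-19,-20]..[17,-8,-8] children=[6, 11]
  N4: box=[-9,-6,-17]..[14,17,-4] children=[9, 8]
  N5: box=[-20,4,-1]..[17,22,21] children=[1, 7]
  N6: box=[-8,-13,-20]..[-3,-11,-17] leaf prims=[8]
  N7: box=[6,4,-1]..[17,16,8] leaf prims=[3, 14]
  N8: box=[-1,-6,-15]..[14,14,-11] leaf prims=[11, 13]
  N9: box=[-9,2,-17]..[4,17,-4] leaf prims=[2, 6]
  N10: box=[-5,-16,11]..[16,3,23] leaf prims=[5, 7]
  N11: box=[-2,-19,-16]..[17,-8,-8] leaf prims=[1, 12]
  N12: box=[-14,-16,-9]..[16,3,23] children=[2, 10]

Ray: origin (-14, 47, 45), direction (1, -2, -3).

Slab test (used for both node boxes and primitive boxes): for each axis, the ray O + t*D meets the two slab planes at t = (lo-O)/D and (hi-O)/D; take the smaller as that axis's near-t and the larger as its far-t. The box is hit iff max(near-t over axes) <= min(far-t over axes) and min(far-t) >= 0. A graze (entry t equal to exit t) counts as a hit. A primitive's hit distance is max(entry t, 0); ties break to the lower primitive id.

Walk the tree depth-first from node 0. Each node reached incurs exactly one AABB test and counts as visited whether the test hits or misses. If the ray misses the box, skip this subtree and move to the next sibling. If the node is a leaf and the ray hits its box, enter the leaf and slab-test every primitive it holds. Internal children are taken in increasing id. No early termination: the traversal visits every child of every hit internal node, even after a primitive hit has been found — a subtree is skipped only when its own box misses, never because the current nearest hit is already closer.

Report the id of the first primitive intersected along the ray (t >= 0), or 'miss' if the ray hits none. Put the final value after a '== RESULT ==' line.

Traverse from the root:
N0 x:[-6,31] y:[25/2,33] z:[22/3,65/3] -> hit [25/2,65/3], descend [3, 4, 5, 12]
  N3 x:[6,31] y:[55/2,33] z:[53/3,65/3] -> miss, prune
  N4 x:[5,28] y:[15,53/2] z:[49/3,62/3] -> hit [49/3,62/3], descend [8, 9]
    N8 x:[13,28] y:[33/2,53/2] z:[56/3,20] -> hit [56/3,20] leaf, test {P11(miss), P13(miss)}
    N9 x:[5,18] y:[15,45/2] z:[49/3,62/3] -> hit [49/3,18] leaf, test {P2(miss), P6@t=49/3}
  N5 x:[-6,31] y:[25/2,43/2] z:[8,46/3] -> hit [25/2,46/3], descend [1, 7]
    N1 x:[-6,21] y:[25/2,18] z:[8,34/3] -> miss, prune
    N7 x:[20,31] y:[31/2,43/2] z:[37/3,46/3] -> miss, prune
  N12 x:[0,30] y:[22,63/2] z:[22/3,18] -> miss, prune

Visited [0, 3, 4, 8, 9, 5, 1, 7, 12]. Tests: 9 box, 2 leaf. Nearest: P6.

== RESULT ==
6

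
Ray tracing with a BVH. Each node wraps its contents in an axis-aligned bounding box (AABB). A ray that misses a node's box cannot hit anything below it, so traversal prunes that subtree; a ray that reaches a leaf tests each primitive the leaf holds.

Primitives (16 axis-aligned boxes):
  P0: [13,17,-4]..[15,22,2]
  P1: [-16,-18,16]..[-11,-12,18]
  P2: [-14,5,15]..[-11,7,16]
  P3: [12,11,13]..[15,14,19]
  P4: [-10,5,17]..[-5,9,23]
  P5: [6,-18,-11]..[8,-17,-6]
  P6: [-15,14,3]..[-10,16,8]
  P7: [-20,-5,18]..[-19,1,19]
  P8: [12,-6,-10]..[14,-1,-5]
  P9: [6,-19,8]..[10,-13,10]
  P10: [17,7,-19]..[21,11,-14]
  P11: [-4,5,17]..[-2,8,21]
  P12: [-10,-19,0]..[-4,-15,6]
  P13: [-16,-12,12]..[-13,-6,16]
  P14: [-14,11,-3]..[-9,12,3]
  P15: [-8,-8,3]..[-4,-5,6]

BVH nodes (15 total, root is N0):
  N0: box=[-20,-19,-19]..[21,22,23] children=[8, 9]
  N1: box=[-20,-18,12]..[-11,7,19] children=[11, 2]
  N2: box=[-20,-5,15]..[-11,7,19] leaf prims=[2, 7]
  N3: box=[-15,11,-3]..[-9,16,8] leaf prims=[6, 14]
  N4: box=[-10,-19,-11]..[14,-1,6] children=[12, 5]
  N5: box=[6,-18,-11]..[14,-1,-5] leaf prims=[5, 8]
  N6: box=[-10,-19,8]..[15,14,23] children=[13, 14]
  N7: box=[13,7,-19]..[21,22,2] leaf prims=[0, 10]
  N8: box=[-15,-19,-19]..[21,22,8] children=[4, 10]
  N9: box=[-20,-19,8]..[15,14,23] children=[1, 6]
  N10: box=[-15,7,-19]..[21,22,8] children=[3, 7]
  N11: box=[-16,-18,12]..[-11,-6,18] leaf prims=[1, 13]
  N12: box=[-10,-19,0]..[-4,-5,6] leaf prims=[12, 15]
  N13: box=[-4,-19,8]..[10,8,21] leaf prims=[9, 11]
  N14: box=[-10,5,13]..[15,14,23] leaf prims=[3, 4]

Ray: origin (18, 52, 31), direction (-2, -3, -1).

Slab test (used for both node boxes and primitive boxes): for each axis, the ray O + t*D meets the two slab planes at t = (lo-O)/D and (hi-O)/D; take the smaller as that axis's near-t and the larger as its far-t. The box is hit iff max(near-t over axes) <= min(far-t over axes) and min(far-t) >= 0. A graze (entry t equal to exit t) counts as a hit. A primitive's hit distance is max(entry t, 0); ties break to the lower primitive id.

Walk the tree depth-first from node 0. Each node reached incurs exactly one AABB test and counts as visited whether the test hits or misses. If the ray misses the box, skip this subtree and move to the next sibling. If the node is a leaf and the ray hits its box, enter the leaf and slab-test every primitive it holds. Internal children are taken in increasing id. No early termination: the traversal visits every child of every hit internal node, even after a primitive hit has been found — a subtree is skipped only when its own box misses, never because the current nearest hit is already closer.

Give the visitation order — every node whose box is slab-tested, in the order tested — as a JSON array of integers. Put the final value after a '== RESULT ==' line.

Walk:
N0 x:[-3/2,19] y:[10,71/3] z:[8,50] -> hit [10,19], descend [8, 9]
  N8 x:[-3/2,33/2] y:[10,71/3] z:[23,50] -> miss, prune
  N9 x:[3/2,19] y:[38/3,71/3] z:[8,23] -> hit [38/3,19], descend [1, 6]
    N1 x:[29/2,19] y:[15,70/3] z:[12,19] -> hit [15,19], descend [2, 11]
      N2 x:[29/2,19] y:[15,19] z:[12,16] -> hit [15,16] leaf, test {P2@t=15, P7(miss)}
      N11 x:[29/2,17] y:[58/3,70/3] z:[13,19] -> miss, prune
    N6 x:[3/2,14] y:[38/3,71/3] z:[8,23] -> hit [38/3,14], descend [13, 14]
      N13 x:[4,11] y:[44/3,71/3] z:[10,23] -> miss, prune
      N14 x:[3/2,14] y:[38/3,47/3] z:[8,18] -> hit [38/3,14] leaf, test {P3(miss), P4(miss)}

Visited [0, 8, 9, 1, 2, 11, 6, 13, 14]. Tests: 9 box, 2 leaf. Nearest: P2.

== RESULT ==
[0, 8, 9, 1, 2, 11, 6, 13, 14]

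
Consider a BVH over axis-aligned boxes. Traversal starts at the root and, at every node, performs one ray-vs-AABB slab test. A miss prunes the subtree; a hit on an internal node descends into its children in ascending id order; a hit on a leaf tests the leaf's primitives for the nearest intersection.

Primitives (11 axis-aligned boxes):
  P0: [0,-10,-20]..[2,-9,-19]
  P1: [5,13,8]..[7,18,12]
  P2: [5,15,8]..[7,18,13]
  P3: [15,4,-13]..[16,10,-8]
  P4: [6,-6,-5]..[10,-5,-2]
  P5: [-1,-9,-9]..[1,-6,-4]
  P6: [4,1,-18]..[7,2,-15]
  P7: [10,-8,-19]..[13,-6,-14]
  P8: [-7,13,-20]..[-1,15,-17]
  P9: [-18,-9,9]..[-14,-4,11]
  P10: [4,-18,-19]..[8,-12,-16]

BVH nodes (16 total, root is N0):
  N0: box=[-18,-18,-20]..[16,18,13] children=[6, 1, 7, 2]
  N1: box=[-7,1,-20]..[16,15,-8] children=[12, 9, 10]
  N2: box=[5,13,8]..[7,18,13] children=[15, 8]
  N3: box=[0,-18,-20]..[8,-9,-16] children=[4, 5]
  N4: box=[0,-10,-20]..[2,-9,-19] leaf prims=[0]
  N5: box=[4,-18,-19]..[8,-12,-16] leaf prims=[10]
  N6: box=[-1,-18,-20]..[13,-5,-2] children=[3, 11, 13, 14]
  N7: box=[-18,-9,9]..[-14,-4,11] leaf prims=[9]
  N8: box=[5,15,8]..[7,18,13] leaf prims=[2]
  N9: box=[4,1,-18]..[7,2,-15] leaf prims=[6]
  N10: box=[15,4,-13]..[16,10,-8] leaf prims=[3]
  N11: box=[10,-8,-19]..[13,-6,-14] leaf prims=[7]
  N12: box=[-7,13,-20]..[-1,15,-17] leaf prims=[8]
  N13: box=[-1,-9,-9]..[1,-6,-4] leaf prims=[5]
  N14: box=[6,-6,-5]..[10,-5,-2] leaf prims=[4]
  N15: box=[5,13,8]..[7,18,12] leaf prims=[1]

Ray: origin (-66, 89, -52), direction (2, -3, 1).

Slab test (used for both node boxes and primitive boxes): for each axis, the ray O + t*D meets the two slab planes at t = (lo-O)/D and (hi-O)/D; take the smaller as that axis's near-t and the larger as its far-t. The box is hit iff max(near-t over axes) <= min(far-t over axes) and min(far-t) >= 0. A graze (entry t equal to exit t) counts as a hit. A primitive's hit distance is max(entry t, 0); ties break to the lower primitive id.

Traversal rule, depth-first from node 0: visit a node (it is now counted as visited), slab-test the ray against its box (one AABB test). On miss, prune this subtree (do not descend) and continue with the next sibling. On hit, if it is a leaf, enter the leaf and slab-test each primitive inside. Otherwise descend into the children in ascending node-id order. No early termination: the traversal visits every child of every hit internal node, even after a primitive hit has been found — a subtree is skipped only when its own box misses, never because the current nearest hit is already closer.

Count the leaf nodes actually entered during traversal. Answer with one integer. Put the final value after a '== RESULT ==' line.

Trace the traversal:
N0 x:[24,41] y:[71/3,107/3] z:[32,65] -> hit [32,107/3], descend [1, 2, 6, 7]
  N1 x:[59/2,41] y:[74/3,88/3] z:[32,44] -> miss, prune
  N2 x:[71/2,73/2] y:[71/3,76/3] z:[60,65] -> miss, prune
  N6 x:[65/2,79/2] y:[94/3,107/3] z:[32,50] -> hit [65/2,107/3], descend [3, 11, 13, 14]
    N3 x:[33,37] y:[98/3,107/3] z:[32,36] -> hit [33,107/3], descend [4, 5]
      N4 x:[33,34] y:[98/3,33] z:[32,33] -> hit [33,33] leaf, test {P0@t=33}
      N5 x:[35,37] y:[101/3,107/3] z:[33,36] -> hit [35,107/3] leaf, test {P10@t=35}
    N11 x:[38,79/2] y:[95/3,97/3] z:[33,38] -> miss, prune
    N13 x:[65/2,67/2] y:[95/3,98/3] z:[43,48] -> miss, prune
    N14 x:[36,38] y:[94/3,95/3] z:[47,50] -> miss, prune
  N7 x:[24,26] y:[31,98/3] z:[61,63] -> miss, prune

order=[0, 1, 2, 6, 3, 4, 5, 11, 13, 14, 7]  |boxes|=11  |leaves|=2  hit=P0

== RESULT ==
2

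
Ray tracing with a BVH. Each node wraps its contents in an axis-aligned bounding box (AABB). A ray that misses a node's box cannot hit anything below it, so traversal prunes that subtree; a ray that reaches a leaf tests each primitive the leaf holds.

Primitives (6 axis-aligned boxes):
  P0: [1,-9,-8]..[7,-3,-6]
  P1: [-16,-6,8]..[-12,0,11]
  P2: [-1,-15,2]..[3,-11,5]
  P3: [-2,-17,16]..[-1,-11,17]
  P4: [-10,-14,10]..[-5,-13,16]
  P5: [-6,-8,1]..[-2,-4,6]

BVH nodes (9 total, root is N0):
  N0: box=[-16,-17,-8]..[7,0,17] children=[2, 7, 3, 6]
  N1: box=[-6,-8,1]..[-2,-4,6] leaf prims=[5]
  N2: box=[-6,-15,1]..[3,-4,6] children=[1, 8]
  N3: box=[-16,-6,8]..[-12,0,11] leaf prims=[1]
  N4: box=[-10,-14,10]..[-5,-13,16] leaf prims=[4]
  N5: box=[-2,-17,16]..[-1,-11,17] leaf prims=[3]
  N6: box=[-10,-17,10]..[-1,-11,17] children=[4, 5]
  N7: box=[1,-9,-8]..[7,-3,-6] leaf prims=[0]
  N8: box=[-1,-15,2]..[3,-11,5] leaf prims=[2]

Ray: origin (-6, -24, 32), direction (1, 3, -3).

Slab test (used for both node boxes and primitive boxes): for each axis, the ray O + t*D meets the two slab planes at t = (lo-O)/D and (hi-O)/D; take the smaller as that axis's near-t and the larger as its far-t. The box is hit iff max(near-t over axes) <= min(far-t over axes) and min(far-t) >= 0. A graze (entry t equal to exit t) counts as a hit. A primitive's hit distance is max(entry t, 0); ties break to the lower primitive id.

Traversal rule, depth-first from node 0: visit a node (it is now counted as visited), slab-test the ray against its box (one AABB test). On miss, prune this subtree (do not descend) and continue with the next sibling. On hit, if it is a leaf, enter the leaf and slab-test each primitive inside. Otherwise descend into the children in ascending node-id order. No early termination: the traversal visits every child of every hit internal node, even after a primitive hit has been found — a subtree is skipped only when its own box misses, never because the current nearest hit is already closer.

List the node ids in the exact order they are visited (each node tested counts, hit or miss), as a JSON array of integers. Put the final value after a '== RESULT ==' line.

Trace the traversal:
N0 x:[-10,13] y:[7/3,8] z:[5,40/3] -> hit [5,8], descend [2, 3, 6, 7]
  N2 x:[0,9] y:[3,20/3] z:[26/3,31/3] -> miss, prune
  N3 x:[-10,-6] y:[6,8] z:[7,8] -> miss, prune
  N6 x:[-4,5] y:[7/3,13/3] z:[5,22/3] -> miss, prune
  N7 x:[7,13] y:[5,7] z:[38/3,40/3] -> miss, prune

Visited [0, 2, 3, 6, 7]. Tests: 5 box, 0 leaf. Nearest: miss.

== RESULT ==
[0, 2, 3, 6, 7]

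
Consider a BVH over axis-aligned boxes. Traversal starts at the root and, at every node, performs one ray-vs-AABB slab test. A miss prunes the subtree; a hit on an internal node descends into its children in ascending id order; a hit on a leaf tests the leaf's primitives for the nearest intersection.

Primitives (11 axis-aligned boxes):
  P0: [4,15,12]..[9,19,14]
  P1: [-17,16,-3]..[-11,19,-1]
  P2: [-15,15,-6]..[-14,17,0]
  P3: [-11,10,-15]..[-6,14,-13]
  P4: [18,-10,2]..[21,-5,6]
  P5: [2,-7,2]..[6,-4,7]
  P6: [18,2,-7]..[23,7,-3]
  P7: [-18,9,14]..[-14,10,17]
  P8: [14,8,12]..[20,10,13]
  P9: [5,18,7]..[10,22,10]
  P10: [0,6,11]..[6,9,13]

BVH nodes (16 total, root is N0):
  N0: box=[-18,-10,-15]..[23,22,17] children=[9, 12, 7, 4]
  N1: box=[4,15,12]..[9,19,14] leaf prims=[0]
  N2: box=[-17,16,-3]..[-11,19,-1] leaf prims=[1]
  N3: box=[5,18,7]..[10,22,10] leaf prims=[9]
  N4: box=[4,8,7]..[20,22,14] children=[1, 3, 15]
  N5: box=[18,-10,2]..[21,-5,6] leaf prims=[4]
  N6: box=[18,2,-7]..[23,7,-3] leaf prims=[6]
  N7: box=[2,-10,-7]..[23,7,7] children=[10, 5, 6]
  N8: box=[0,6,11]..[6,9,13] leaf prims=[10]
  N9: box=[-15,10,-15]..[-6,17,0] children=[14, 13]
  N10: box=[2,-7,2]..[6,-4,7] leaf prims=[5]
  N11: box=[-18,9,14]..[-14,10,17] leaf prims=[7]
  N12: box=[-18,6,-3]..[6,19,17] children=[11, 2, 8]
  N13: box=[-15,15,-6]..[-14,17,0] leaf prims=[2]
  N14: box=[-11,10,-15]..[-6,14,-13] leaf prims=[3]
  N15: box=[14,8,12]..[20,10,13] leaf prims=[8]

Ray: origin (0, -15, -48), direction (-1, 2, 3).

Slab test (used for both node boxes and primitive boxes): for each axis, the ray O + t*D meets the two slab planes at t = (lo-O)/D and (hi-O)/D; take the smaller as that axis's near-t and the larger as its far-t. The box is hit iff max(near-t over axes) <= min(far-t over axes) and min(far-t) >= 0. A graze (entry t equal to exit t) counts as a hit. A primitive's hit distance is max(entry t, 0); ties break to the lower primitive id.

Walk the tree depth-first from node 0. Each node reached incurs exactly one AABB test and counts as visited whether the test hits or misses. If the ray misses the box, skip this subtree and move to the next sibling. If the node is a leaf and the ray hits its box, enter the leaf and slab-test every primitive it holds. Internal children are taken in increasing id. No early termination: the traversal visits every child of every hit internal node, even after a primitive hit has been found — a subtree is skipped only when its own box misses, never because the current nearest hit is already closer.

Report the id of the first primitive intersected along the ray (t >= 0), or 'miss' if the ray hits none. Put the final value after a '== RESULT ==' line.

Trace the traversal:
N0 x:[-23,18] y:[5/2,37/2] z:[11,65/3] -> hit [11,18], descend [4, 7, 9, 12]
  N4 x:[-20,-4] y:[23/2,37/2] z:[55/3,62/3] -> miss, prune
  N7 x:[-23,-2] y:[5/2,11] z:[41/3,55/3] -> miss, prune
  N9 x:[6,15] y:[25/2,16] z:[11,16] -> hit [25/2,15], descend [13, 14]
    N13 x:[14,15] y:[15,16] z:[14,16] -> hit [15,15] leaf, test {P2@t=15}
    N14 x:[6,11] y:[25/2,29/2] z:[11,35/3] -> miss, prune
  N12 x:[-6,18] y:[21/2,17] z:[15,65/3] -> hit [15,17], descend [2, 8, 11]
    N2 x:[11,17] y:[31/2,17] z:[15,47/3] -> hit [31/2,47/3] leaf, test {P1@t=31/2}
    N8 x:[-6,0] y:[21/2,12] z:[59/3,61/3] -> miss, prune
    N11 x:[14,18] y:[12,25/2] z:[62/3,65/3] -> miss, prune

10 AABB tests over nodes [0, 4, 7, 9, 13, 14, 12, 2, 8, 11]; 2 leaves entered; closest P2.

== RESULT ==
2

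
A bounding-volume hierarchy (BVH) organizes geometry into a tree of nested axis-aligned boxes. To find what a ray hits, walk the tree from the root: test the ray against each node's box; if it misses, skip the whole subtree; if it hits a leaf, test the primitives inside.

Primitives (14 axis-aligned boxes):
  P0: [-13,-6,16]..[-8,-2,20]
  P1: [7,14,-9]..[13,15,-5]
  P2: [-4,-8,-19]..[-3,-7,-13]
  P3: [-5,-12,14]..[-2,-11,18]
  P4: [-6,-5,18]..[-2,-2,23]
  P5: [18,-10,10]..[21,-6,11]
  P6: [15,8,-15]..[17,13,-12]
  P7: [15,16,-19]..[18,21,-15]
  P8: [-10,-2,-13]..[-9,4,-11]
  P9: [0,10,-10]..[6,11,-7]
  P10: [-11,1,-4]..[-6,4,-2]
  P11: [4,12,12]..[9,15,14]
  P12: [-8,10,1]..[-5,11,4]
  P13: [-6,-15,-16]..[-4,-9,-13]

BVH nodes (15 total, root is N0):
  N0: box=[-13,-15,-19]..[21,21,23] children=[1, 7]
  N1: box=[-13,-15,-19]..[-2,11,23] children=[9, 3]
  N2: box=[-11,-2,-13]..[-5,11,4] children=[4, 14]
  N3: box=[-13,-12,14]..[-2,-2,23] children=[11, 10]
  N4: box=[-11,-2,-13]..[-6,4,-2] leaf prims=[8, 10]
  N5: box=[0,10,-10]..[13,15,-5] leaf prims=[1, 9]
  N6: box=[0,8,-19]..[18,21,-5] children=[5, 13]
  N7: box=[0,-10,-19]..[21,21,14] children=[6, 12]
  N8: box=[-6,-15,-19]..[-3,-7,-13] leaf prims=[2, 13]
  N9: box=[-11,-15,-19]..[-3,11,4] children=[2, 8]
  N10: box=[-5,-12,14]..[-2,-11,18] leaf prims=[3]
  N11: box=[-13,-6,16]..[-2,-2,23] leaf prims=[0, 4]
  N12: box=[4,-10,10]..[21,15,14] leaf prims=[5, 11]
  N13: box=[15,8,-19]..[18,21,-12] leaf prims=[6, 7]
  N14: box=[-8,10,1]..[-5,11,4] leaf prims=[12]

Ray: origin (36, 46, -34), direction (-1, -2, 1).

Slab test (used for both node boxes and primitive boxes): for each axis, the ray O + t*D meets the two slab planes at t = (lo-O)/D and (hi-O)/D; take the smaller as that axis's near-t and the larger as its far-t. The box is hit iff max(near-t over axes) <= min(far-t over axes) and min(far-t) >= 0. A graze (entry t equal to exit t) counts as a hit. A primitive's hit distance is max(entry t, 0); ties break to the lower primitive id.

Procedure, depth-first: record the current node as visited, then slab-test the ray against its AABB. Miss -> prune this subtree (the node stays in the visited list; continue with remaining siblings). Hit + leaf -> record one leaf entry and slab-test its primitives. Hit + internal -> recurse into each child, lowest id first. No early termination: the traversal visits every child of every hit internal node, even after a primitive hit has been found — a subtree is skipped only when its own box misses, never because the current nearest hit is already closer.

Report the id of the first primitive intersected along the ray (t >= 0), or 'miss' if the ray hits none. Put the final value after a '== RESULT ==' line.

Trace the traversal:
N0 x:[15,49] y:[25/2,61/2] z:[15,57] -> hit [15,61/2], descend [1, 7]
  N1 x:[38,49] y:[35/2,61/2] z:[15,57] -> miss, prune
  N7 x:[15,36] y:[25/2,28] z:[15,48] -> hit [15,28], descend [6, 12]
    N6 x:[18,36] y:[25/2,19] z:[15,29] -> hit [18,19], descend [5, 13]
      N5 x:[23,36] y:[31/2,18] z:[24,29] -> miss, prune
      N13 x:[18,21] y:[25/2,19] z:[15,22] -> hit [18,19] leaf, test {P6@t=19, P7(miss)}
    N12 x:[15,32] y:[31/2,28] z:[44,48] -> miss, prune

order=[0, 1, 7, 6, 5, 13, 12]  |boxes|=7  |leaves|=1  hit=P6

== RESULT ==
6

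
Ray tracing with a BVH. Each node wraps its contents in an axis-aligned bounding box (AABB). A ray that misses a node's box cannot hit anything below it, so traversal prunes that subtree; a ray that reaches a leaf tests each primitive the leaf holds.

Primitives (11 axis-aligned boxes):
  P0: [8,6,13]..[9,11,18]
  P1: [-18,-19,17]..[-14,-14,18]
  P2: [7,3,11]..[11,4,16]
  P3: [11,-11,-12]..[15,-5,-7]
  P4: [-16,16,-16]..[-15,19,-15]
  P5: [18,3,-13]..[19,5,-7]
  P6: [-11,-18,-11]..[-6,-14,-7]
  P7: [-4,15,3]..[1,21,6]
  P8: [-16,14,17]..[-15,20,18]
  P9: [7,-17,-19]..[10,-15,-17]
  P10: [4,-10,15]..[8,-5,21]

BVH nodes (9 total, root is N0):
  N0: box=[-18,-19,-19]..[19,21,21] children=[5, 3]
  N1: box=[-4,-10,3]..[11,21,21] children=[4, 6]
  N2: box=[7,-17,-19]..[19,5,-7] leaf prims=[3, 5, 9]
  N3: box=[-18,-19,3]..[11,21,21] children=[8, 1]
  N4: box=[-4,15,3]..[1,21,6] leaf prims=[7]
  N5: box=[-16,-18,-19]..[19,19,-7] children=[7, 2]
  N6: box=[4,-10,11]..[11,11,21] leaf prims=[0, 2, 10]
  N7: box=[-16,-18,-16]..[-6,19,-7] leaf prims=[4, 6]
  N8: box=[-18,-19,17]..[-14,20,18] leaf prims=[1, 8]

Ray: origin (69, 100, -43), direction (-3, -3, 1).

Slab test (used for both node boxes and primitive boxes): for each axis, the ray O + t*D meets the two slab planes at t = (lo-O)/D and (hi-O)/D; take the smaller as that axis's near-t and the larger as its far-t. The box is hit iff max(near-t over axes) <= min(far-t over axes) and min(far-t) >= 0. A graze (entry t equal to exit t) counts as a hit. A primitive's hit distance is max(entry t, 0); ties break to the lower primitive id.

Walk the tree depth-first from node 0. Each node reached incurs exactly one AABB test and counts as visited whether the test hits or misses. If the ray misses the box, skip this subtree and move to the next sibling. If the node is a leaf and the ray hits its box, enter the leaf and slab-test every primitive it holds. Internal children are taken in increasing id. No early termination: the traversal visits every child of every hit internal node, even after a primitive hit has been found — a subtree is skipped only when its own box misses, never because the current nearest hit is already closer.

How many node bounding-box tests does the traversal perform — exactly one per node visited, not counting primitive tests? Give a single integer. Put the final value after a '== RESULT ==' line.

Walk:
N0 x:[50/3,29] y:[79/3,119/3] z:[24,64] -> hit [79/3,29], descend [3, 5]
  N3 x:[58/3,29] y:[79/3,119/3] z:[46,64] -> miss, prune
  N5 x:[50/3,85/3] y:[27,118/3] z:[24,36] -> hit [27,85/3], descend [2, 7]
    N2 x:[50/3,62/3] y:[95/3,39] z:[24,36] -> miss, prune
    N7 x:[25,85/3] y:[27,118/3] z:[27,36] -> hit [27,85/3] leaf, test {P4@t=28, P6(miss)}

Summary -> nodes [0, 3, 5, 2, 7]; box-tests=5; leaf-entries=1; first=P4

== RESULT ==
5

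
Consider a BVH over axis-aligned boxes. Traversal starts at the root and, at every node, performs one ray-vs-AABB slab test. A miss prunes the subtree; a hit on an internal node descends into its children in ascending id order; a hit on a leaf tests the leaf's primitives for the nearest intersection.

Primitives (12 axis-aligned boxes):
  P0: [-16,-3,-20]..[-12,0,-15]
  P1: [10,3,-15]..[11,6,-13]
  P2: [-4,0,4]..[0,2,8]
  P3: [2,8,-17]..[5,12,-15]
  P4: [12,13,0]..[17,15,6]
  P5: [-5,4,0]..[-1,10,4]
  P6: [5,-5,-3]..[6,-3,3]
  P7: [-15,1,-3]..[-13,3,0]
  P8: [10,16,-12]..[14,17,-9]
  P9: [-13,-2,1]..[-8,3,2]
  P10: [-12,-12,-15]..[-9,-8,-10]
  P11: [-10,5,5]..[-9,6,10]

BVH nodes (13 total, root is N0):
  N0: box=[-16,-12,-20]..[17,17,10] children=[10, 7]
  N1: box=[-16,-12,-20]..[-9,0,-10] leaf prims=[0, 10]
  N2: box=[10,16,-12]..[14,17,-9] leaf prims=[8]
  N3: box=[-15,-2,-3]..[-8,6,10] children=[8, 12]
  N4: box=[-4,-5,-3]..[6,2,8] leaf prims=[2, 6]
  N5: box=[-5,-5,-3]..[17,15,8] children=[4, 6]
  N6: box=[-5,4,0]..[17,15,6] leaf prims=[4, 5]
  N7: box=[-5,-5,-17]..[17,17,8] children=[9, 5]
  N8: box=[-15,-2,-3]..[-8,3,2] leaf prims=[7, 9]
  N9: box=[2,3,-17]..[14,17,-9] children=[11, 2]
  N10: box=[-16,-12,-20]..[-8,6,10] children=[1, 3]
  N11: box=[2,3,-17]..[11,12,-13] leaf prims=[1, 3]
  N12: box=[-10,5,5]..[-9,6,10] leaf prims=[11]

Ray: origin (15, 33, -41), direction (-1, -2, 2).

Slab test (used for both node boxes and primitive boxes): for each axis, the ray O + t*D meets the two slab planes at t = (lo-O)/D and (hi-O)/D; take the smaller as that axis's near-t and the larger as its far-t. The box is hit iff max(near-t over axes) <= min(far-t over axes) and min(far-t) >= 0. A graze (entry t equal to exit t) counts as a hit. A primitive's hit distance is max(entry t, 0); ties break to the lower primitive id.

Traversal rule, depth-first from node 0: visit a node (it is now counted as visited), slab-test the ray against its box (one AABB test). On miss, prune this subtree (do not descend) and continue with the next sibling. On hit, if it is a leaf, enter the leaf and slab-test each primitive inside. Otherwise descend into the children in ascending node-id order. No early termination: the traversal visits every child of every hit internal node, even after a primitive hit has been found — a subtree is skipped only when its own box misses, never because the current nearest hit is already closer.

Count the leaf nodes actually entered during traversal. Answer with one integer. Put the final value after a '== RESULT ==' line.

Traverse from the root:
N0 x:[-2,31] y:[8,45/2] z:[21/2,51/2] -> hit [21/2,45/2], descend [7, 10]
  N7 x:[-2,20] y:[8,19] z:[12,49/2] -> hit [12,19], descend [5, 9]
    N5 x:[-2,20] y:[9,19] z:[19,49/2] -> hit [19,19], descend [4, 6]
      N4 x:[9,19] y:[31/2,19] z:[19,49/2] -> hit [19,19] leaf, test {P2(miss), P6(miss)}
      N6 x:[-2,20] y:[9,29/2] z:[41/2,47/2] -> miss, prune
    N9 x:[1,13] y:[8,15] z:[12,16] -> hit [12,13], descend [2, 11]
      N2 x:[1,5] y:[8,17/2] z:[29/2,16] -> miss, prune
      N11 x:[4,13] y:[21/2,15] z:[12,14] -> hit [12,13] leaf, test {P1(miss), P3@t=12}
  N10 x:[23,31] y:[27/2,45/2] z:[21/2,51/2] -> miss, prune

9 AABB tests over nodes [0, 7, 5, 4, 6, 9, 2, 11, 10]; 2 leaves entered; closest P3.

== RESULT ==
2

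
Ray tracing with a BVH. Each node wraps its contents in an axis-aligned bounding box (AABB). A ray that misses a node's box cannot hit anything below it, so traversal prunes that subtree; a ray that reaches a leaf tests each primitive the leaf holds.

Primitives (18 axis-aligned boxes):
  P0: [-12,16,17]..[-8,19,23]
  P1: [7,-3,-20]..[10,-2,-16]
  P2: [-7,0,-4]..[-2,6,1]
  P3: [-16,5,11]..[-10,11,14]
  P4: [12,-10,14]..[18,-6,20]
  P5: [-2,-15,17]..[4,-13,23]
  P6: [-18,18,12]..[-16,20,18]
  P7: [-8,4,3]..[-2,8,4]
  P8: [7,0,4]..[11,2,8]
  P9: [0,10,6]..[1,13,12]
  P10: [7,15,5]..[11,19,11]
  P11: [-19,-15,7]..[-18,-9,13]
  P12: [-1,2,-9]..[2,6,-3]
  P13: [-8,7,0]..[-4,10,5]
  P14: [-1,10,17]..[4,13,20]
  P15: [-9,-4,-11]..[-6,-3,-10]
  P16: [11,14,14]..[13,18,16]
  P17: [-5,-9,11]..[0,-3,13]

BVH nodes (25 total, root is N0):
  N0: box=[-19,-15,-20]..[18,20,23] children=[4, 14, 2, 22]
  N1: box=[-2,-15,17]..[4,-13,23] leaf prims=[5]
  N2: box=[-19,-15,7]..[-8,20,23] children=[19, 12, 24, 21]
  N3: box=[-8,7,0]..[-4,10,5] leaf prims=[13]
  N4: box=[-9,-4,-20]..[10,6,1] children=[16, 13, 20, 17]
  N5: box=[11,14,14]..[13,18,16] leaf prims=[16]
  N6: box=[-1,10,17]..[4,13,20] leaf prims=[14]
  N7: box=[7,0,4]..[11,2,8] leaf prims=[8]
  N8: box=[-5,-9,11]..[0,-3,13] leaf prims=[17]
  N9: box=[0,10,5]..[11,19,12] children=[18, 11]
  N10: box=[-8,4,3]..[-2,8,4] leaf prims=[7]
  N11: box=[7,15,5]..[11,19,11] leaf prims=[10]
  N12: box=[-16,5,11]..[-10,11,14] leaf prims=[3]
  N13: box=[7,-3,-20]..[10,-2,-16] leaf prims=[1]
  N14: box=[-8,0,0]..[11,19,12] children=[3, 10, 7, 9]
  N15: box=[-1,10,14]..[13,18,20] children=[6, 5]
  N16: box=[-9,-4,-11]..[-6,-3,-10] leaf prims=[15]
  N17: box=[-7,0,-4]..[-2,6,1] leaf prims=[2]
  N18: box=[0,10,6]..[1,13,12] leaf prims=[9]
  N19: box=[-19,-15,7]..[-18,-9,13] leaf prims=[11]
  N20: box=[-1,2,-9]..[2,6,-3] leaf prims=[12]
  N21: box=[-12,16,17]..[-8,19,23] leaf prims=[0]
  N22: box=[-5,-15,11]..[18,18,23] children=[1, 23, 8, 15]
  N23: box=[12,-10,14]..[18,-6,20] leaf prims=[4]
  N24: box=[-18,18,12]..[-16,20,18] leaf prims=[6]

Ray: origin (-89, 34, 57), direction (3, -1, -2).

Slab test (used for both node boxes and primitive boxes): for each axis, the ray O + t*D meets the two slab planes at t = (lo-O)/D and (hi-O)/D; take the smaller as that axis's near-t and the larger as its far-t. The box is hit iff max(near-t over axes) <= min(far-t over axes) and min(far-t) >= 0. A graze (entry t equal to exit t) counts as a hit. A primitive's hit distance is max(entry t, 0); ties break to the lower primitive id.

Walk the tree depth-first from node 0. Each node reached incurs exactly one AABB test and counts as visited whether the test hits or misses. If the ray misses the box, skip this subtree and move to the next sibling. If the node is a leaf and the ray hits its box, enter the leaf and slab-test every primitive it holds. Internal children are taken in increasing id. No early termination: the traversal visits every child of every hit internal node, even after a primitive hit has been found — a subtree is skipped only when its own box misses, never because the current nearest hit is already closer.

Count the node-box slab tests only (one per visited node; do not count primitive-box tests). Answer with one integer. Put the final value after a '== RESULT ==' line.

Walk:
N0 x:[70/3,107/3] y:[14,49] z:[17,77/2] -> hit [70/3,107/3], descend [2, 4, 14, 22]
  N2 x:[70/3,27] y:[14,49] z:[17,25] -> hit [70/3,25], descend [12, 19, 21, 24]
    N12 x:[73/3,79/3] y:[23,29] z:[43/2,23] -> miss, prune
    N19 x:[70/3,71/3] y:[43,49] z:[22,25] -> miss, prune
    N21 x:[77/3,27] y:[15,18] z:[17,20] -> miss, prune
    N24 x:[71/3,73/3] y:[14,16] z:[39/2,45/2] -> miss, prune
  N4 x:[80/3,33] y:[28,38] z:[28,77/2] -> hit [28,33], descend [13, 16, 17, 20]
    N13 x:[32,33] y:[36,37] z:[73/2,77/2] -> miss, prune
    N16 x:[80/3,83/3] y:[37,38] z:[67/2,34] -> miss, prune
    N17 x:[82/3,29] y:[28,34] z:[28,61/2] -> hit [28,29] leaf, test {P2@t=28}
    N20 x:[88/3,91/3] y:[28,32] z:[30,33] -> hit [30,91/3] leaf, test {P12@t=30}
  N14 x:[27,100/3] y:[15,34] z:[45/2,57/2] -> hit [27,57/2], descend [3, 7, 9, 10]
    N3 x:[27,85/3] y:[24,27] z:[26,57/2] -> hit [27,27] leaf, test {P13@t=27}
    N7 x:[32,100/3] y:[32,34] z:[49/2,53/2] -> miss, prune
    N9 x:[89/3,100/3] y:[15,24] z:[45/2,26] -> miss, prune
    N10 x:[27,29] y:[26,30] z:[53/2,27] -> hit [27,27] leaf, test {P7@t=27}
  N22 x:[28,107/3] y:[16,49] z:[17,23] -> miss, prune

Visited [0, 2, 12, 19, 21, 24, 4, 13, 16, 17, 20, 14, 3, 7, 9, 10, 22]. Tests: 17 box, 4 leaf. Nearest: P7.

== RESULT ==
17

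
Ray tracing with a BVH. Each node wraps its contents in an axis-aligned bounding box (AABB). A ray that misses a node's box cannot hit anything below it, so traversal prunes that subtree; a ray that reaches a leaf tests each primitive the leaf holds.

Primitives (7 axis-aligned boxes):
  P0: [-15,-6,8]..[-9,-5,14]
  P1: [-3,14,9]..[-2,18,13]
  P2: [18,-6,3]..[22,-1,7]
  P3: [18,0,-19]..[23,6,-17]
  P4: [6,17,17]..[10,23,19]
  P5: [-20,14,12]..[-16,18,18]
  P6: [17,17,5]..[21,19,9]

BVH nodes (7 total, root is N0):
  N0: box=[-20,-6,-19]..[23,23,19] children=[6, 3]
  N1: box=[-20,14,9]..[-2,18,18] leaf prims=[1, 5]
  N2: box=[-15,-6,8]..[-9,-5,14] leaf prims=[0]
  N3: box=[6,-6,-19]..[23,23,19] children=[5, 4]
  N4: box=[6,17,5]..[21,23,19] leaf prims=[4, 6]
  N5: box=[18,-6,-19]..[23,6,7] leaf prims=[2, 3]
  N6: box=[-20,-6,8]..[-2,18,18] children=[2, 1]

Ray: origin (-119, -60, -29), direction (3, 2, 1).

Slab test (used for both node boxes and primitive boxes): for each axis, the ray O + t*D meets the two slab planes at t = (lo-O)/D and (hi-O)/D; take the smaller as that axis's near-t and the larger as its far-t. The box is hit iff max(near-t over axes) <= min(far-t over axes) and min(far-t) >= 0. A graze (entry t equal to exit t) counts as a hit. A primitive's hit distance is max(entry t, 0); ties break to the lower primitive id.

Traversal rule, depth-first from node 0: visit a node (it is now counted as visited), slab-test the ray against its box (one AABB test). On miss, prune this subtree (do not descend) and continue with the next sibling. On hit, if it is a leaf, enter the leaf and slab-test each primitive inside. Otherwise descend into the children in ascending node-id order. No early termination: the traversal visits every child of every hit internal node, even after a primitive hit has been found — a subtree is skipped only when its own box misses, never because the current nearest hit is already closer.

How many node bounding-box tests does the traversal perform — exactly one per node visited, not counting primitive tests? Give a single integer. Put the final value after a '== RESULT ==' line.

Trace the traversal:
N0 x:[33,142/3] y:[27,83/2] z:[10,48] -> hit [33,83/2], descend [3, 6]
  N3 x:[125/3,142/3] y:[27,83/2] z:[10,48] -> miss, prune
  N6 x:[33,39] y:[27,39] z:[37,47] -> hit [37,39], descend [1, 2]
    N1 x:[33,39] y:[37,39] z:[38,47] -> hit [38,39] leaf, test {P1@t=116/3, P5(miss)}
    N2 x:[104/3,110/3] y:[27,55/2] z:[37,43] -> miss, prune

order=[0, 3, 6, 1, 2]  |boxes|=5  |leaves|=1  hit=P1

== RESULT ==
5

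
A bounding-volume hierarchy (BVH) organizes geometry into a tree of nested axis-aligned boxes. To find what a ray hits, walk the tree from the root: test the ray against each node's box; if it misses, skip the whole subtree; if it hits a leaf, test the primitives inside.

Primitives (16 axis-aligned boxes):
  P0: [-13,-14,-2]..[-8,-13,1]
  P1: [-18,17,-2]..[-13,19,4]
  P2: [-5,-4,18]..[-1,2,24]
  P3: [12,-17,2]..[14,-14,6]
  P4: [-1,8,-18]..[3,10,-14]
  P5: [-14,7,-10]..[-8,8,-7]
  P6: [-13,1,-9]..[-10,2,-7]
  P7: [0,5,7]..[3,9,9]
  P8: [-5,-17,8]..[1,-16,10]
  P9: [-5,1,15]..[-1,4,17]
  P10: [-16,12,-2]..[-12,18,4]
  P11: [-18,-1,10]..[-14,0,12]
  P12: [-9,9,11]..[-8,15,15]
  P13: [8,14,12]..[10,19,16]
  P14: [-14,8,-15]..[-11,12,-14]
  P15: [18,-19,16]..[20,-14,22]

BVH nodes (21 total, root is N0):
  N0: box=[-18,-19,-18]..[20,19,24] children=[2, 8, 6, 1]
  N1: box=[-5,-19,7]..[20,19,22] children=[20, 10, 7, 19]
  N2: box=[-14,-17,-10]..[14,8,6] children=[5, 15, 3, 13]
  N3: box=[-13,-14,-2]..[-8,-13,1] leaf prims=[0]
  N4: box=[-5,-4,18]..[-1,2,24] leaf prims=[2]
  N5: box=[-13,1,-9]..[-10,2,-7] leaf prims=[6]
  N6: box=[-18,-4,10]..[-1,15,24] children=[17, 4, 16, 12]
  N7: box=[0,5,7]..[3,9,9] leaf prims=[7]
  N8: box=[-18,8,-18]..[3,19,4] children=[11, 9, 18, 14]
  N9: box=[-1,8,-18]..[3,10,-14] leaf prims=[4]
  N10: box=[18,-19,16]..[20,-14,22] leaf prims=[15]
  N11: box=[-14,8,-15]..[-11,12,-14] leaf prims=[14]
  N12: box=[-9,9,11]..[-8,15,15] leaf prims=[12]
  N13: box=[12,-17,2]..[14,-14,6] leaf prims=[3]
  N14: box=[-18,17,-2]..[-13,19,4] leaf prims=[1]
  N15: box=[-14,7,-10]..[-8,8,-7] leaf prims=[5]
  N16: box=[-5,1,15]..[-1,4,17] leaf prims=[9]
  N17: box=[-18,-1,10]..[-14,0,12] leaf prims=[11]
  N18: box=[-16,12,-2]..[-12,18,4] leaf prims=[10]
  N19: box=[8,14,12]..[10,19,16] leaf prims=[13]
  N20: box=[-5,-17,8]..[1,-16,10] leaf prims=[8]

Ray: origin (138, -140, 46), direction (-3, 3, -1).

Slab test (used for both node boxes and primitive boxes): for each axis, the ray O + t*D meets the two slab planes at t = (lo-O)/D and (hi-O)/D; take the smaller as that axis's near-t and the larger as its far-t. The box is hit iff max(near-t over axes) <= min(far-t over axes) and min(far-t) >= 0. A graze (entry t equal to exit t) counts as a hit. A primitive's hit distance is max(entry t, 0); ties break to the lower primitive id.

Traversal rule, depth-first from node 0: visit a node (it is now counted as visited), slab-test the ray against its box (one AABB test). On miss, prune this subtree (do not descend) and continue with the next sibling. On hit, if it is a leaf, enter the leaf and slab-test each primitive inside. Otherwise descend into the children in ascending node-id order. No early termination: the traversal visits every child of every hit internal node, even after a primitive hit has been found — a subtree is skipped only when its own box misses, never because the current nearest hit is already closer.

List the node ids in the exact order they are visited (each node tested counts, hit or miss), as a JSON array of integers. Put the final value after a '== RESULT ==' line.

Walk:
N0 x:[118/3,52] y:[121/3,53] z:[22,64] -> hit [121/3,52], descend [1, 2, 6, 8]
  N1 x:[118/3,143/3] y:[121/3,53] z:[24,39] -> miss, prune
  N2 x:[124/3,152/3] y:[41,148/3] z:[40,56] -> hit [124/3,148/3], descend [3, 5, 13, 15]
    N3 x:[146/3,151/3] y:[42,127/3] z:[45,48] -> miss, prune
    N5 x:[148/3,151/3] y:[47,142/3] z:[53,55] -> miss, prune
    N13 x:[124/3,42] y:[41,42] z:[40,44] -> hit [124/3,42] leaf, test {P3@t=124/3}
    N15 x:[146/3,152/3] y:[49,148/3] z:[53,56] -> miss, prune
  N6 x:[139/3,52] y:[136/3,155/3] z:[22,36] -> miss, prune
  N8 x:[45,52] y:[148/3,53] z:[42,64] -> hit [148/3,52], descend [9, 11, 14, 18]
    N9 x:[45,139/3] y:[148/3,50] z:[60,64] -> miss, prune
    N11 x:[149/3,152/3] y:[148/3,152/3] z:[60,61] -> miss, prune
    N14 x:[151/3,52] y:[157/3,53] z:[42,48] -> miss, prune
    N18 x:[50,154/3] y:[152/3,158/3] z:[42,48] -> miss, prune

Summary -> nodes [0, 1, 2, 3, 5, 13, 15, 6, 8, 9, 11, 14, 18]; box-tests=13; leaf-entries=1; first=P3

== RESULT ==
[0, 1, 2, 3, 5, 13, 15, 6, 8, 9, 11, 14, 18]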